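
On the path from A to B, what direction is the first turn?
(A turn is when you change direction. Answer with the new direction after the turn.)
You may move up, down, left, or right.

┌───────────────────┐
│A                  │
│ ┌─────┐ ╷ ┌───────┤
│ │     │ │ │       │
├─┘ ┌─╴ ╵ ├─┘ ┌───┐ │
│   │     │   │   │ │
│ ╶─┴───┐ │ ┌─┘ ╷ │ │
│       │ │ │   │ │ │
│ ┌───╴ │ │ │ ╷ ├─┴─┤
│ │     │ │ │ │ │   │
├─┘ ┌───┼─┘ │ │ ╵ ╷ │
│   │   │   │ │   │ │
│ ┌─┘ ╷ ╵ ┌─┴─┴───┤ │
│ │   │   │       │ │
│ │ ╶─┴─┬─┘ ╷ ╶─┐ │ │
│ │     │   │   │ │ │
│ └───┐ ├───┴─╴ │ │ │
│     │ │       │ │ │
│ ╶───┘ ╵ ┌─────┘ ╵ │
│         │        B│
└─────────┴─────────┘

Directions: right, right, right, right, down, down, left, up, left, left, down, left, down, right, right, right, down, left, left, down, left, down, down, down, down, right, right, right, right, up, right, right, right, up, left, up, right, right, down, down, down, right
First turn direction: down

Solution:

┌───────────────────┐
│A → → → ↓          │
│ ┌─────┐ ╷ ┌───────┤
│ │↓ ← ↰│↓│ │       │
├─┘ ┌─╴ ╵ ├─┘ ┌───┐ │
│↓ ↲│  ↑ ↲│   │   │ │
│ ╶─┴───┐ │ ┌─┘ ╷ │ │
│↳ → → ↓│ │ │   │ │ │
│ ┌───╴ │ │ │ ╷ ├─┴─┤
│ │↓ ← ↲│ │ │ │ │   │
├─┘ ┌───┼─┘ │ │ ╵ ╷ │
│↓ ↲│   │   │ │   │ │
│ ┌─┘ ╷ ╵ ┌─┴─┴───┤ │
│↓│   │   │  ↱ → ↓│ │
│ │ ╶─┴─┬─┘ ╷ ╶─┐ │ │
│↓│     │   │↑ ↰│↓│ │
│ └───┐ ├───┴─╴ │ │ │
│↓    │ │↱ → → ↑│↓│ │
│ ╶───┘ ╵ ┌─────┘ ╵ │
│↳ → → → ↑│      ↳ B│
└─────────┴─────────┘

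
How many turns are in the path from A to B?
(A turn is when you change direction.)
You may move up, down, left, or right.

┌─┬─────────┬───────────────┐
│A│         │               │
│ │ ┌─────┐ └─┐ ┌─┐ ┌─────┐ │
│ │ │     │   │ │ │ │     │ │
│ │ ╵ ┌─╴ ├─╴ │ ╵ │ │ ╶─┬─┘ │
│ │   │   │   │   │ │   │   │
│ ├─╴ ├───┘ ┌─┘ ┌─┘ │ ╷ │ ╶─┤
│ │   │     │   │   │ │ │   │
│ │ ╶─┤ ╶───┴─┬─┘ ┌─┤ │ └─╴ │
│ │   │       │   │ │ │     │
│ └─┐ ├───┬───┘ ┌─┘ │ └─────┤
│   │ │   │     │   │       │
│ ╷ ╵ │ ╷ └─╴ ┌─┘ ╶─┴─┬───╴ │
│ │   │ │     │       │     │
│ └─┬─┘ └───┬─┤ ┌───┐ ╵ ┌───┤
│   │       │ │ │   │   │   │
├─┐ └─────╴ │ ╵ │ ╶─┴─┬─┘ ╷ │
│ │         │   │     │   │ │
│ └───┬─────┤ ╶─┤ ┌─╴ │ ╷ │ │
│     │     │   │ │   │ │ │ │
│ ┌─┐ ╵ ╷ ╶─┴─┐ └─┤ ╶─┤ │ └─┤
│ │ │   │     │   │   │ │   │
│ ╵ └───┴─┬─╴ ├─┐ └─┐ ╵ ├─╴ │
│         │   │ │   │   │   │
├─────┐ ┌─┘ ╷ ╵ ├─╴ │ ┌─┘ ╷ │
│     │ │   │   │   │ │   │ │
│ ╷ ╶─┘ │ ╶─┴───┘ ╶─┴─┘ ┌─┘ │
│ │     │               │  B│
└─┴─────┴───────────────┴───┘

Directions: down, down, down, down, down, down, down, right, down, right, right, right, right, up, left, left, up, up, right, down, right, right, up, right, up, right, up, right, up, up, up, right, right, right, right, down, down, left, down, right, down, left, left, up, up, left, down, down, down, right, right, right, down, left, left, down, left, up, left, left, left, down, down, left, down, right, down, right, down, right, down, left, down, right, right, right, up, right, up, right, down, down
Number of turns: 50

Solution:

┌─┬─────────┬───────────────┐
│A│         │      ↱ → → → ↓│
│ │ ┌─────┐ └─┐ ┌─┐ ┌─────┐ │
│↓│ │     │   │ │ │↑│     │↓│
│ │ ╵ ┌─╴ ├─╴ │ ╵ │ │ ╶─┬─┘ │
│↓│   │   │   │   │↑│↓ ↰│↓ ↲│
│ ├─╴ ├───┘ ┌─┘ ┌─┘ │ ╷ │ ╶─┤
│↓│   │     │   │↱ ↑│↓│↑│↳ ↓│
│ │ ╶─┤ ╶───┴─┬─┘ ┌─┤ │ └─╴ │
│↓│   │       │↱ ↑│ │↓│↑ ← ↲│
│ └─┐ ├───┬───┘ ┌─┘ │ └─────┤
│↓  │ │↱ ↓│  ↱ ↑│   │↳ → → ↓│
│ ╷ ╵ │ ╷ └─╴ ┌─┘ ╶─┴─┬───╴ │
│↓│   │↑│↳ → ↑│↓ ← ← ↰│↓ ← ↲│
│ └─┬─┘ └───┬─┤ ┌───┐ ╵ ┌───┤
│↳ ↓│  ↑ ← ↰│ │↓│   │↑ ↲│   │
├─┐ └─────╴ │ ╵ │ ╶─┴─┬─┘ ╷ │
│ │↳ → → → ↑│↓ ↲│     │   │ │
│ └───┬─────┤ ╶─┤ ┌─╴ │ ╷ │ │
│     │     │↳ ↓│ │   │ │ │ │
│ ┌─┐ ╵ ╷ ╶─┴─┐ └─┤ ╶─┤ │ └─┤
│ │ │   │     │↳ ↓│   │ │   │
│ ╵ └───┴─┬─╴ ├─┐ └─┐ ╵ ├─╴ │
│         │   │ │↳ ↓│   │↱ ↓│
├─────┐ ┌─┘ ╷ ╵ ├─╴ │ ┌─┘ ╷ │
│     │ │   │   │↓ ↲│ │↱ ↑│↓│
│ ╷ ╶─┘ │ ╶─┴───┘ ╶─┴─┘ ┌─┘ │
│ │     │        ↳ → → ↑│  B│
└─┴─────┴───────────────┴───┘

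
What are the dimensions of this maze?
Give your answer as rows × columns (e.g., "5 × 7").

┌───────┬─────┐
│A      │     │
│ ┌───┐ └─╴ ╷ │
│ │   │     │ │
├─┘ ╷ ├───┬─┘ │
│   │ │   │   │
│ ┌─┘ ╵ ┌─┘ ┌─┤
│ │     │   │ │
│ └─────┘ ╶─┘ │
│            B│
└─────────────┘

Counting the maze dimensions:
Rows (vertical): 5
Columns (horizontal): 7
Dimensions: 5 × 7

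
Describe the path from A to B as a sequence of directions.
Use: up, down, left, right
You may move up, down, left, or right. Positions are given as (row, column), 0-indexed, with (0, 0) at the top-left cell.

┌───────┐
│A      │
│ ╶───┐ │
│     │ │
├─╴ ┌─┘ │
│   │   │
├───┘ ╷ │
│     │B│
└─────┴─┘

Finding the path and converting it to directions:
Path through cells: (0,0) → (0,1) → (0,2) → (0,3) → (1,3) → (2,3) → (3,3)
Directions: right, right, right, down, down, down

Solution:

┌───────┐
│A → → ↓│
│ ╶───┐ │
│     │↓│
├─╴ ┌─┘ │
│   │  ↓│
├───┘ ╷ │
│     │B│
└─────┴─┘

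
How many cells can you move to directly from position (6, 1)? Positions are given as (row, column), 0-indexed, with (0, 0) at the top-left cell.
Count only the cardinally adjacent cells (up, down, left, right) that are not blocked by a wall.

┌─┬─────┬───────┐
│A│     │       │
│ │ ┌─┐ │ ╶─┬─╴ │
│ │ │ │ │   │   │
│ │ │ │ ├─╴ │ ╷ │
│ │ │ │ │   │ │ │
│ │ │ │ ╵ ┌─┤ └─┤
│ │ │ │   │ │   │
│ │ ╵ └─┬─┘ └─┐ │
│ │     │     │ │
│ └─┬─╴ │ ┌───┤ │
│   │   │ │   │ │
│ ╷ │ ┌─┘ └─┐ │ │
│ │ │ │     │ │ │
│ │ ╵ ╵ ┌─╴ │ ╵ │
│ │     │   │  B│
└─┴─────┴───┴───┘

Checking passable neighbors of (6, 1):
Neighbors: (5, 1), (7, 1)
Count: 2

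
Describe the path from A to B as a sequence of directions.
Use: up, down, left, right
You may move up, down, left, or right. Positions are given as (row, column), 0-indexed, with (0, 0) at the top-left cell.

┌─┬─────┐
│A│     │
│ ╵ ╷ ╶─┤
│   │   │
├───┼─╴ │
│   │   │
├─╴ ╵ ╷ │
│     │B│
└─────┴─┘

Finding the path and converting it to directions:
Path through cells: (0,0) → (1,0) → (1,1) → (0,1) → (0,2) → (1,2) → (1,3) → (2,3) → (3,3)
Directions: down, right, up, right, down, right, down, down

Solution:

┌─┬─────┐
│A│↱ ↓  │
│ ╵ ╷ ╶─┤
│↳ ↑│↳ ↓│
├───┼─╴ │
│   │  ↓│
├─╴ ╵ ╷ │
│     │B│
└─────┴─┘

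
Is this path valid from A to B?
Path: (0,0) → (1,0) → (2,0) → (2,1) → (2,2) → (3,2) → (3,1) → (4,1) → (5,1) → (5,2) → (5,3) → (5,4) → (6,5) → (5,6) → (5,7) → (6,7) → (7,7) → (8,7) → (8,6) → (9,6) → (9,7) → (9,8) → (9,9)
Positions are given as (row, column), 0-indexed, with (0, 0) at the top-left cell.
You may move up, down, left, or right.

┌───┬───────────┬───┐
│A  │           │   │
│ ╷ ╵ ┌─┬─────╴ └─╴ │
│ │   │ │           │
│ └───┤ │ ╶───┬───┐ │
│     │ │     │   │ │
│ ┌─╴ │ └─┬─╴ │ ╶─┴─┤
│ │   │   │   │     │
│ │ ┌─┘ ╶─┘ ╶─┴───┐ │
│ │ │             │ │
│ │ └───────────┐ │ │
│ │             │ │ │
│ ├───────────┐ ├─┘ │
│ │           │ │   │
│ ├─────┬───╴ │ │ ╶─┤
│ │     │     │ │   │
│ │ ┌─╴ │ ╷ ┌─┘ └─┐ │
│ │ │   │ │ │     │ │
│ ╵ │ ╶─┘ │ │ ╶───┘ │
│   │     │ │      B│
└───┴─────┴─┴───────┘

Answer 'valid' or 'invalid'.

Checking path validity:
Result: Invalid move at step 12: cannot move from (5, 4) to (6, 5).

invalid

Correct solution:

┌───┬───────────┬───┐
│A  │           │   │
│ ╷ ╵ ┌─┬─────╴ └─╴ │
│↓│   │ │           │
│ └───┤ │ ╶───┬───┐ │
│↳ → ↓│ │     │   │ │
│ ┌─╴ │ └─┬─╴ │ ╶─┴─┤
│ │↓ ↲│   │   │     │
│ │ ┌─┘ ╶─┘ ╶─┴───┐ │
│ │↓│             │ │
│ │ └───────────┐ │ │
│ │↳ → → → → → ↓│ │ │
│ ├───────────┐ ├─┘ │
│ │           │↓│   │
│ ├─────┬───╴ │ │ ╶─┤
│ │     │     │↓│   │
│ │ ┌─╴ │ ╷ ┌─┘ └─┐ │
│ │ │   │ │ │↓ ↲  │ │
│ ╵ │ ╶─┘ │ │ ╶───┘ │
│   │     │ │↳ → → B│
└───┴─────┴─┴───────┘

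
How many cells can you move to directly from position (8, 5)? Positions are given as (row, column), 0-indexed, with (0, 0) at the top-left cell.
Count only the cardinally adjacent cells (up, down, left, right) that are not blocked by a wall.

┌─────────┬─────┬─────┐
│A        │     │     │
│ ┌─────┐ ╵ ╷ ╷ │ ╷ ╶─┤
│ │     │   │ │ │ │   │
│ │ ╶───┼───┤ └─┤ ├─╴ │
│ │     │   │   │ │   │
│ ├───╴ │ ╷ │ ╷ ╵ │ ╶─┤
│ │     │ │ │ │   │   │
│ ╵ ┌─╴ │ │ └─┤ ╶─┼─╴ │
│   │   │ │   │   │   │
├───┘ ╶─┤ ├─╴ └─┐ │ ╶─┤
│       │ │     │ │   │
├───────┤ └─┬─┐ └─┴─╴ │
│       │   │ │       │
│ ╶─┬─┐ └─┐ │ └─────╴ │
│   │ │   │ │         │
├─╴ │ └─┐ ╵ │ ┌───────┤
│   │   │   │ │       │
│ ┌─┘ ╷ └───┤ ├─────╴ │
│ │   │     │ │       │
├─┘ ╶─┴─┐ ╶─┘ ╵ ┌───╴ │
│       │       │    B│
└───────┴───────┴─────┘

Checking passable neighbors of (8, 5):
Neighbors: (7, 5), (8, 4)
Count: 2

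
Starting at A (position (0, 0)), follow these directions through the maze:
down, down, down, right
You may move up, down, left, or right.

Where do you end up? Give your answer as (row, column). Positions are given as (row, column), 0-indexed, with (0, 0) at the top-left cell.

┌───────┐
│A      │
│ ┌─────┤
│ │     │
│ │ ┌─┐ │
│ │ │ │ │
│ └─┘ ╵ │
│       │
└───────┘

Following directions step by step:
Start: (0, 0)
  down: (0, 0) → (1, 0)
  down: (1, 0) → (2, 0)
  down: (2, 0) → (3, 0)
  right: (3, 0) → (3, 1)
Final position: (3, 1)

Path taken:

┌───────┐
│A      │
│ ┌─────┤
│↓│     │
│ │ ┌─┐ │
│↓│ │ │ │
│ └─┘ ╵ │
│↳ B    │
└───────┘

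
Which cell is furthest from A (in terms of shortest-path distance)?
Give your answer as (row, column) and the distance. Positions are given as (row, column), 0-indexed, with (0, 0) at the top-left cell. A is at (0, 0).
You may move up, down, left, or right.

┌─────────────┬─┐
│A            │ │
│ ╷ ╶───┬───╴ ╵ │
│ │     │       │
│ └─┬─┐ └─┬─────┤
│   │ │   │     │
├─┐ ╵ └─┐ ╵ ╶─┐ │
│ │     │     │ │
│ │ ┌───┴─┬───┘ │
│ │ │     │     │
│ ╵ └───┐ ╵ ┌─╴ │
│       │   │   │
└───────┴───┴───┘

Computing BFS distances from A to all cells:
Furthest cell: (4, 2)
Distance: 20 steps

Path from A to the furthest cell:

┌─────────────┬─┐
│A ↓          │ │
│ ╷ ╶───┬───╴ ╵ │
│ │↳ → ↓│       │
│ └─┬─┐ └─┬─────┤
│   │ │↳ ↓│↱ → ↓│
├─┐ ╵ └─┐ ╵ ╶─┐ │
│ │     │↳ ↑  │↓│
│ │ ┌───┴─┬───┘ │
│ │ │B ← ↰│↓ ← ↲│
│ ╵ └───┐ ╵ ┌─╴ │
│       │↑ ↲│   │
└───────┴───┴───┘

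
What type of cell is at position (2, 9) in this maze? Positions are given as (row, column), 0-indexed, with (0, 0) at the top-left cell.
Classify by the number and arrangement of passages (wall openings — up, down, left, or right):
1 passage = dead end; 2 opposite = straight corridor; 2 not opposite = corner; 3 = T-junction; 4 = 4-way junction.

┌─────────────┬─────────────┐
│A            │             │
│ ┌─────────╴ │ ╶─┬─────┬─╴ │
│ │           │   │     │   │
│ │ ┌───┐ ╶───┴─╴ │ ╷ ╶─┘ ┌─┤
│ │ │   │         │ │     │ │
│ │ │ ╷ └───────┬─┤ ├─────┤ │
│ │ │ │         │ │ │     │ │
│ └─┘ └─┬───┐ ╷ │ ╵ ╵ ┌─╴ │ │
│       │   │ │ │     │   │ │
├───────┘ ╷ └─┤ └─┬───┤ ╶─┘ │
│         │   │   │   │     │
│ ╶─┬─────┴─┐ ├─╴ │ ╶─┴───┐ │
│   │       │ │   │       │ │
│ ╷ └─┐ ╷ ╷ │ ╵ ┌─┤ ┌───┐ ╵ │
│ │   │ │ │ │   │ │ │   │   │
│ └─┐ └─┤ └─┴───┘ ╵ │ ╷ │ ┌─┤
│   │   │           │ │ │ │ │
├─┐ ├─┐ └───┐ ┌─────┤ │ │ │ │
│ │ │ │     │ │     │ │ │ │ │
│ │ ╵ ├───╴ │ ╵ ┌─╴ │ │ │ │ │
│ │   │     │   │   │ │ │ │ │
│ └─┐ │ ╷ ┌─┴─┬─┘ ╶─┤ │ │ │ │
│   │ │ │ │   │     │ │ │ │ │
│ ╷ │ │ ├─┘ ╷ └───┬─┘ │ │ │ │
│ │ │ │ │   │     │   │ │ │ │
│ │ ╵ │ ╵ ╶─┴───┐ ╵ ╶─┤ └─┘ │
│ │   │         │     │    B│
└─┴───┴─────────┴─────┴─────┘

Checking cell at (2, 9):
Number of passages: 2
Cell type: straight corridor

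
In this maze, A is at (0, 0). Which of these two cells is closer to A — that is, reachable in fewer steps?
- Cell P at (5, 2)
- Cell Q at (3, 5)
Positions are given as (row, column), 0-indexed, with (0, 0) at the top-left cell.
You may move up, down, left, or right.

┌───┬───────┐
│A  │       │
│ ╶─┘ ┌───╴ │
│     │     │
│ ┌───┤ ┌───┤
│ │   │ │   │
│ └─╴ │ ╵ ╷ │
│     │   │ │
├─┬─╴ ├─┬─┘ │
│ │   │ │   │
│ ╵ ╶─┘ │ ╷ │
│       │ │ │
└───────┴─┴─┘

Shortest path A → P at (5, 2): 9 steps
Shortest path A → Q at (3, 5): 16 steps

P is closer (9 steps vs 16 steps).

Path to P:

┌───┬───────┐
│A  │       │
│ ╶─┘ ┌───╴ │
│↓    │     │
│ ┌───┤ ┌───┤
│↓│   │ │   │
│ └─╴ │ ╵ ╷ │
│↳ → ↓│   │ │
├─┬─╴ ├─┬─┘ │
│ │↓ ↲│ │   │
│ ╵ ╶─┘ │ ╷ │
│  ↳ P  │ │ │
└───────┴─┴─┘

Path to Q:

┌───┬───────┐
│A  │↱ → → ↓│
│ ╶─┘ ┌───╴ │
│↳ → ↑│↓ ← ↲│
│ ┌───┤ ┌───┤
│ │   │↓│↱ ↓│
│ └─╴ │ ╵ ╷ │
│     │↳ ↑│Q│
├─┬─╴ ├─┬─┘ │
│ │   │ │   │
│ ╵ ╶─┘ │ ╷ │
│       │ │ │
└───────┴─┴─┘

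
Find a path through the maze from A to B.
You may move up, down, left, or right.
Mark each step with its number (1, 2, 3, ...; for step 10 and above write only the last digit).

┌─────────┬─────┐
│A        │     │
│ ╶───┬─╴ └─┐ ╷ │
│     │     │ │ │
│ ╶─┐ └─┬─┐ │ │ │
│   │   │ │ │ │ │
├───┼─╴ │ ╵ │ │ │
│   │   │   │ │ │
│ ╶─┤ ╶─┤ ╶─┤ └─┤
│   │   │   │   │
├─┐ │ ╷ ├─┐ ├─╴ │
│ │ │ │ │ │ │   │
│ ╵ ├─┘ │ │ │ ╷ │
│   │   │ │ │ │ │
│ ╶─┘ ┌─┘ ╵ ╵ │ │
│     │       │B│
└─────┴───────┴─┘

Finding the shortest path through the maze:
Path length: 20 steps
Directions: right → right → right → right → down → right → down → down → left → down → right → down → down → down → right → up → up → right → down → down

Solution:

┌─────────┬─────┐
│A 1 2 3 4│     │
│ ╶───┬─╴ └─┐ ╷ │
│     │  5 6│ │ │
│ ╶─┐ └─┬─┐ │ │ │
│   │   │ │7│ │ │
├───┼─╴ │ ╵ │ │ │
│   │   │9 8│ │ │
│ ╶─┤ ╶─┤ ╶─┤ └─┤
│   │   │0 1│   │
├─┐ │ ╷ ├─┐ ├─╴ │
│ │ │ │ │ │2│7 8│
│ ╵ ├─┘ │ │ │ ╷ │
│   │   │ │3│6│9│
│ ╶─┘ ┌─┘ ╵ ╵ │ │
│     │    4 5│B│
└─────┴───────┴─┘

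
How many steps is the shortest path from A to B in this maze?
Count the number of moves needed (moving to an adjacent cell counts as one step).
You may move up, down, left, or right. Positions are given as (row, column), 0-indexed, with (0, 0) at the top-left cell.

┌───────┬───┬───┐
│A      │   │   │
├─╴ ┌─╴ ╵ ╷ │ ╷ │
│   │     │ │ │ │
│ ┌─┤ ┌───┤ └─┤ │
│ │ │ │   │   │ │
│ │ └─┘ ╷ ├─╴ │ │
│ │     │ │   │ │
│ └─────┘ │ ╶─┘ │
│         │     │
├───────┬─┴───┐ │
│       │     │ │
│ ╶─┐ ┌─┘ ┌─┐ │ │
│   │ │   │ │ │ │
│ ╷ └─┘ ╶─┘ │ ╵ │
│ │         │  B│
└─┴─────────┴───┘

Using BFS to find shortest path:
Start: (0, 0), End: (7, 7)
Path found:
(0,0) → (0,1) → (0,2) → (0,3) → (1,3) → (1,4) → (0,4) → (0,5) → (1,5) → (2,5) → (2,6) → (3,6) → (3,5) → (4,5) → (4,6) → (4,7) → (5,7) → (6,7) → (7,7)
Number of steps: 18

Solution:

┌───────┬───┬───┐
│A → → ↓│↱ ↓│   │
├─╴ ┌─╴ ╵ ╷ │ ╷ │
│   │  ↳ ↑│↓│ │ │
│ ┌─┤ ┌───┤ └─┤ │
│ │ │ │   │↳ ↓│ │
│ │ └─┘ ╷ ├─╴ │ │
│ │     │ │↓ ↲│ │
│ └─────┘ │ ╶─┘ │
│         │↳ → ↓│
├───────┬─┴───┐ │
│       │     │↓│
│ ╶─┐ ┌─┘ ┌─┐ │ │
│   │ │   │ │ │↓│
│ ╷ └─┘ ╶─┘ │ ╵ │
│ │         │  B│
└─┴─────────┴───┘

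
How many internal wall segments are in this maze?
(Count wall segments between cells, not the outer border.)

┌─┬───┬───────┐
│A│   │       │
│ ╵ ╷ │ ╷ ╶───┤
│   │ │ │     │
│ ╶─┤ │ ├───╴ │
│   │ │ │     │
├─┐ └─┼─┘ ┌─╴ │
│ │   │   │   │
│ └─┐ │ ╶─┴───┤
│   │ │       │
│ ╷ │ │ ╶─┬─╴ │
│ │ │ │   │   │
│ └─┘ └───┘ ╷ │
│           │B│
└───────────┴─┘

Counting internal wall segments:
Total internal walls: 36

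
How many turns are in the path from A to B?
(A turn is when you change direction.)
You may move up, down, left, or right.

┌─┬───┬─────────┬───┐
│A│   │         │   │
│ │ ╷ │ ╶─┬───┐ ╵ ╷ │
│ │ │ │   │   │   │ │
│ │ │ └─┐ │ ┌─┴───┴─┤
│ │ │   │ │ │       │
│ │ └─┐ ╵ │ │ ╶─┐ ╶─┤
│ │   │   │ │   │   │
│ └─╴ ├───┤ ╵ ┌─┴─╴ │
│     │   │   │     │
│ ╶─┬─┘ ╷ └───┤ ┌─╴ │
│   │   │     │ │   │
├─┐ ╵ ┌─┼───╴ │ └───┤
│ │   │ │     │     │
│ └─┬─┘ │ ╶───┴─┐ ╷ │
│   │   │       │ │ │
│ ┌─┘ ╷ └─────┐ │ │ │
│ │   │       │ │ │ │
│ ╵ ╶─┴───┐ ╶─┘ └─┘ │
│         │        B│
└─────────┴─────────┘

Directions: down, down, down, down, down, right, down, right, up, right, up, right, down, right, right, down, left, left, down, right, right, right, down, down, right, right
Number of turns: 15

Solution:

┌─┬───┬─────────┬───┐
│A│   │         │   │
│ │ ╷ │ ╶─┬───┐ ╵ ╷ │
│↓│ │ │   │   │   │ │
│ │ │ └─┐ │ ┌─┴───┴─┤
│↓│ │   │ │ │       │
│ │ └─┐ ╵ │ │ ╶─┐ ╶─┤
│↓│   │   │ │   │   │
│ └─╴ ├───┤ ╵ ┌─┴─╴ │
│↓    │↱ ↓│   │     │
│ ╶─┬─┘ ╷ └───┤ ┌─╴ │
│↳ ↓│↱ ↑│↳ → ↓│ │   │
├─┐ ╵ ┌─┼───╴ │ └───┤
│ │↳ ↑│ │↓ ← ↲│     │
│ └─┬─┘ │ ╶───┴─┐ ╷ │
│   │   │↳ → → ↓│ │ │
│ ┌─┘ ╷ └─────┐ │ │ │
│ │   │       │↓│ │ │
│ ╵ ╶─┴───┐ ╶─┘ └─┘ │
│         │    ↳ → B│
└─────────┴─────────┘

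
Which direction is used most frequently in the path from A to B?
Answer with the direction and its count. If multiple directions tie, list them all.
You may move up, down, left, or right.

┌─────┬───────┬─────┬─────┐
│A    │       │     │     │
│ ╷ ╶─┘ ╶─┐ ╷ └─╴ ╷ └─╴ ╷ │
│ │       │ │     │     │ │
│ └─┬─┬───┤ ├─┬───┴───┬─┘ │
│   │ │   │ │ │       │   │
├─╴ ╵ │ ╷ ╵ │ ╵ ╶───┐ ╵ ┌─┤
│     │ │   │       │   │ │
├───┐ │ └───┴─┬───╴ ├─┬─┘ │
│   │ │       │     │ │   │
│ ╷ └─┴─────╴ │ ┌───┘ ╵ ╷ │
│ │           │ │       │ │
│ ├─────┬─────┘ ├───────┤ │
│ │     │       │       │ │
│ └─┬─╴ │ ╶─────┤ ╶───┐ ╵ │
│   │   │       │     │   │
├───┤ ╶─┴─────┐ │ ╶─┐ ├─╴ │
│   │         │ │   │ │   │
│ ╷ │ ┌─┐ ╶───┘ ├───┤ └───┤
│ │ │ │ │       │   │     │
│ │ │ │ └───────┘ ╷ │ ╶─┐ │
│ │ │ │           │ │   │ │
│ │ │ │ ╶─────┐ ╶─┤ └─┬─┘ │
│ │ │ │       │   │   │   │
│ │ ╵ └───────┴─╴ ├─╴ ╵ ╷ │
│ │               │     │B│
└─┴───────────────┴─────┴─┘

Directions: right, down, right, right, up, right, right, right, down, right, right, up, right, down, right, right, up, right, down, down, left, down, left, up, left, left, left, down, right, right, down, left, left, down, down, left, left, left, down, right, right, right, down, down, left, left, left, up, left, left, down, down, down, down, right, right, right, right, right, right, up, left, up, right, up, right, down, down, right, down, right, up, right, down
Counts: {'right': 28, 'down': 21, 'up': 9, 'left': 16}
Most common: right (28 times)

Solution:

┌─────┬───────┬─────┬─────┐
│A ↓  │↱ → → ↓│  ↱ ↓│  ↱ ↓│
│ ╷ ╶─┘ ╶─┐ ╷ └─╴ ╷ └─╴ ╷ │
│ │↳ → ↑  │ │↳ → ↑│↳ → ↑│↓│
│ └─┬─┬───┤ ├─┬───┴───┬─┘ │
│   │ │   │ │ │↓ ← ← ↰│↓ ↲│
├─╴ ╵ │ ╷ ╵ │ ╵ ╶───┐ ╵ ┌─┤
│     │ │   │  ↳ → ↓│↑ ↲│ │
├───┐ │ └───┴─┬───╴ ├─┬─┘ │
│   │ │       │↓ ← ↲│ │   │
│ ╷ └─┴─────╴ │ ┌───┘ ╵ ╷ │
│ │           │↓│       │ │
│ ├─────┬─────┘ ├───────┤ │
│ │     │↓ ← ← ↲│       │ │
│ └─┬─╴ │ ╶─────┤ ╶───┐ ╵ │
│   │   │↳ → → ↓│     │   │
├───┤ ╶─┴─────┐ │ ╶─┐ ├─╴ │
│   │↓ ← ↰    │↓│   │ │   │
│ ╷ │ ┌─┐ ╶───┘ ├───┤ └───┤
│ │ │↓│ │↑ ← ← ↲│↱ ↓│     │
│ │ │ │ └───────┘ ╷ │ ╶─┐ │
│ │ │↓│        ↱ ↑│↓│   │ │
│ │ │ │ ╶─────┐ ╶─┤ └─┬─┘ │
│ │ │↓│       │↑ ↰│↳ ↓│↱ ↓│
│ │ ╵ └───────┴─╴ ├─╴ ╵ ╷ │
│ │  ↳ → → → → → ↑│  ↳ ↑│B│
└─┴───────────────┴─────┴─┘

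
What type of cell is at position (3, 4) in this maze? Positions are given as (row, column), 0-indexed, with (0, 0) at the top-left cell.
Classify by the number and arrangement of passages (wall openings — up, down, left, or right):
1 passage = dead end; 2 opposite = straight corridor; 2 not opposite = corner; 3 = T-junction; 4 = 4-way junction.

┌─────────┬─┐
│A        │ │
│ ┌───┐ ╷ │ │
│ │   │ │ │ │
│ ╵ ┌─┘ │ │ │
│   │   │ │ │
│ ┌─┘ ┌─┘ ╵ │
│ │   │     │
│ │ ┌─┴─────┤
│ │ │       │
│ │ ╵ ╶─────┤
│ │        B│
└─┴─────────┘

Checking cell at (3, 4):
Number of passages: 3
Cell type: T-junction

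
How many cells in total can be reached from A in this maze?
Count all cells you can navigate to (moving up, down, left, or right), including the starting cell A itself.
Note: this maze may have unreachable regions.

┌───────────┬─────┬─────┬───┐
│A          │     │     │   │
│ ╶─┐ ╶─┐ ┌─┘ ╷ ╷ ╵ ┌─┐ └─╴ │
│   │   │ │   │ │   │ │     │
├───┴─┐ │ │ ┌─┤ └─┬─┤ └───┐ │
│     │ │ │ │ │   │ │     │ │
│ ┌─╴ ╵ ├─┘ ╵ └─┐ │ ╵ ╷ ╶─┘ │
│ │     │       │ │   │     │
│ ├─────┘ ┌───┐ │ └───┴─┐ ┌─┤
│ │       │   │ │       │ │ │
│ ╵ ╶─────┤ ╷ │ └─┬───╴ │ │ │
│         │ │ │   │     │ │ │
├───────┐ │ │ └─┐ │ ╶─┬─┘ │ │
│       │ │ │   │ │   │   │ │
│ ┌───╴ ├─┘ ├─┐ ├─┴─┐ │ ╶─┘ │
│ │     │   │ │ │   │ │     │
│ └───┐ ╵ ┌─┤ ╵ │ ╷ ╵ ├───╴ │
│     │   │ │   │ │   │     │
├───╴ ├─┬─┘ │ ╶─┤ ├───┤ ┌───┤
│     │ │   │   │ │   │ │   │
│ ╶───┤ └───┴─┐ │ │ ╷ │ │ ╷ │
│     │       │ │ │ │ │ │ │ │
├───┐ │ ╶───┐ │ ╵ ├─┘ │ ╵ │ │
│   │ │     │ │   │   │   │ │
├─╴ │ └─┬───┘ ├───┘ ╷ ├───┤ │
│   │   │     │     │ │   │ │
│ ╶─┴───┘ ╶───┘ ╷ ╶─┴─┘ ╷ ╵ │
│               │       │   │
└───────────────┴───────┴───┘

Using BFS/flood-fill to find all reachable cells from A:
Maze size: 14 × 14 = 196 total cells
3 cell(s) are walled off and cannot be reached from A.
Reachable cells: 193

Reachable region (· marks reachable cells):

┌───────────┬─────┬─────┬───┐
│A · · · · ·│· · ·│· · ·│· ·│
│ ╶─┐ ╶─┐ ┌─┘ ╷ ╷ ╵ ┌─┐ └─╴ │
│· ·│· ·│·│· ·│·│· ·│·│· · ·│
├───┴─┐ │ │ ┌─┤ └─┬─┤ └───┐ │
│· · ·│·│·│·│·│· ·│·│· · ·│·│
│ ┌─╴ ╵ ├─┘ ╵ └─┐ │ ╵ ╷ ╶─┘ │
│·│· · ·│· · · ·│·│· ·│· · ·│
│ ├─────┘ ┌───┐ │ └───┴─┐ ┌─┤
│·│· · · ·│· ·│·│· · · ·│·│·│
│ ╵ ╶─────┤ ╷ │ └─┬───╴ │ │ │
│· · · · ·│·│·│· ·│· · ·│·│·│
├───────┐ │ │ └─┐ │ ╶─┬─┘ │ │
│· · · ·│·│·│· ·│·│· ·│· ·│·│
│ ┌───╴ ├─┘ ├─┐ ├─┴─┐ │ ╶─┘ │
│·│· · ·│· ·│·│·│· ·│·│· · ·│
│ └───┐ ╵ ┌─┤ ╵ │ ╷ ╵ ├───╴ │
│· · ·│· ·│ │· ·│·│· ·│· · ·│
├───╴ ├─┬─┘ │ ╶─┤ ├───┤ ┌───┤
│· · ·│·│   │· ·│·│· ·│·│· ·│
│ ╶───┤ └───┴─┐ │ │ ╷ │ │ ╷ │
│· · ·│· · · ·│·│·│·│·│·│·│·│
├───┐ │ ╶───┐ │ ╵ ├─┘ │ ╵ │ │
│· ·│·│· · ·│·│· ·│· ·│· ·│·│
├─╴ │ └─┬───┘ ├───┘ ╷ ├───┤ │
│· ·│· ·│· · ·│· · ·│·│· ·│·│
│ ╶─┴───┘ ╶───┘ ╷ ╶─┴─┘ ╷ ╵ │
│· · · · · · · ·│· · · ·│· ·│
└───────────────┴───────┴───┘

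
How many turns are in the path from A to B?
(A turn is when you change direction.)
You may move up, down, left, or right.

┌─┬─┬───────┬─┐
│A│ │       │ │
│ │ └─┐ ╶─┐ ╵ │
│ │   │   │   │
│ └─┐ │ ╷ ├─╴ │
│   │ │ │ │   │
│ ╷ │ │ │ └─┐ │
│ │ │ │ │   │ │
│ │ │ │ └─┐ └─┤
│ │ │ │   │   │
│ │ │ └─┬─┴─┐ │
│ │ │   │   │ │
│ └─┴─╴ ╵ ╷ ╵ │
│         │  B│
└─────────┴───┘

Directions: down, down, down, down, down, down, right, right, right, right, up, right, down, right
Number of turns: 5

Solution:

┌─┬─┬───────┬─┐
│A│ │       │ │
│ │ └─┐ ╶─┐ ╵ │
│↓│   │   │   │
│ └─┐ │ ╷ ├─╴ │
│↓  │ │ │ │   │
│ ╷ │ │ │ └─┐ │
│↓│ │ │ │   │ │
│ │ │ │ └─┐ └─┤
│↓│ │ │   │   │
│ │ │ └─┬─┴─┐ │
│↓│ │   │↱ ↓│ │
│ └─┴─╴ ╵ ╷ ╵ │
│↳ → → → ↑│↳ B│
└─────────┴───┘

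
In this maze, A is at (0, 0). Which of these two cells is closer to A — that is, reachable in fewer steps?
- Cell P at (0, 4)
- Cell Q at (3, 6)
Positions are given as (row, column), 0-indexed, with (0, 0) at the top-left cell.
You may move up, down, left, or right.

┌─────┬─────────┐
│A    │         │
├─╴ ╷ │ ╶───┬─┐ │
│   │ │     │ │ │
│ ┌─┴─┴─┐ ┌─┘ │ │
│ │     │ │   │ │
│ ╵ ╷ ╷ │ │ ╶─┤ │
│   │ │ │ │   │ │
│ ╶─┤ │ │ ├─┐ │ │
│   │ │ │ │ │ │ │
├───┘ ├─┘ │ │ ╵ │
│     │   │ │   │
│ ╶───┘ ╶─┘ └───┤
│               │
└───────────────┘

Shortest path A → P at (0, 4): 26 steps
Shortest path A → Q at (3, 6): 37 steps

P is closer (26 steps vs 37 steps).

Path to P:

┌─────┬─────────┐
│A ↓  │↱ P      │
├─╴ ╷ │ ╶───┬─┐ │
│↓ ↲│ │↑ ↰  │ │ │
│ ┌─┴─┴─┐ ┌─┘ │ │
│↓│↱ ↓  │↑│   │ │
│ ╵ ╷ ╷ │ │ ╶─┤ │
│↳ ↑│↓│ │↑│   │ │
│ ╶─┤ │ │ ├─┐ │ │
│   │↓│ │↑│ │ │ │
├───┘ ├─┘ │ │ ╵ │
│↓ ← ↲│↱ ↑│ │   │
│ ╶───┘ ╶─┘ └───┤
│↳ → → ↑        │
└───────────────┘

Path to Q:

┌─────┬─────────┐
│A ↓  │↱ → → → ↓│
├─╴ ╷ │ ╶───┬─┐ │
│↓ ↲│ │↑ ↰  │ │↓│
│ ┌─┴─┴─┐ ┌─┘ │ │
│↓│↱ ↓  │↑│   │↓│
│ ╵ ╷ ╷ │ │ ╶─┤ │
│↳ ↑│↓│ │↑│  Q│↓│
│ ╶─┤ │ │ ├─┐ │ │
│   │↓│ │↑│ │↑│↓│
├───┘ ├─┘ │ │ ╵ │
│↓ ← ↲│↱ ↑│ │↑ ↲│
│ ╶───┘ ╶─┘ └───┤
│↳ → → ↑        │
└───────────────┘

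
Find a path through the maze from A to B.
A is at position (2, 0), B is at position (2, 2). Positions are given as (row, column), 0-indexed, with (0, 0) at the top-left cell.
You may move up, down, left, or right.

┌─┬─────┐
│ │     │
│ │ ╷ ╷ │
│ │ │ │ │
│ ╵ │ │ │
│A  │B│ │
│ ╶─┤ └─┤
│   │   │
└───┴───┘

Finding the shortest path from (2, 0) to (2, 2):
Path length: 6 steps
Directions: right → up → up → right → down → down

Solution:

┌─┬─────┐
│ │↱ ↓  │
│ │ ╷ ╷ │
│ │↑│↓│ │
│ ╵ │ │ │
│A ↑│B│ │
│ ╶─┤ └─┤
│   │   │
└───┴───┘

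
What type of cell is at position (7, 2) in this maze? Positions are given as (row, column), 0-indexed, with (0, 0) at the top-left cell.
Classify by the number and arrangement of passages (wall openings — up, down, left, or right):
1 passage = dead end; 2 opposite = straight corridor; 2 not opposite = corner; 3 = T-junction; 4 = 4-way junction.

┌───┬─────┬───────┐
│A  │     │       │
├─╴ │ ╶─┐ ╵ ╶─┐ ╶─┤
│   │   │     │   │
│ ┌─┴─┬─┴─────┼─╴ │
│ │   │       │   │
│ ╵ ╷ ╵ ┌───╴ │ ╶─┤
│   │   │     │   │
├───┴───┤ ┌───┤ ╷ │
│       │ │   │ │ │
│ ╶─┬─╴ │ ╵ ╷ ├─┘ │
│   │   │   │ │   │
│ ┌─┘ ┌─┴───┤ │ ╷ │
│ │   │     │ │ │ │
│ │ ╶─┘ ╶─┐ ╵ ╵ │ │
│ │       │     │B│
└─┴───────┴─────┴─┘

Checking cell at (7, 2):
Number of passages: 2
Cell type: straight corridor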